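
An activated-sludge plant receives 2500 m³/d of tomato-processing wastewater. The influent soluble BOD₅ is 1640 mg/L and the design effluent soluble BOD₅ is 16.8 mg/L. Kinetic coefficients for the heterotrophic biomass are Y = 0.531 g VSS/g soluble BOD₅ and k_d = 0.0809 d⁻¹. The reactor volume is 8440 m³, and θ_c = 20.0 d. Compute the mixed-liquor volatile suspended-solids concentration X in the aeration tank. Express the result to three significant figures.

Solving the biomass balance for X: X = Y Q (S₀−S) θ_c / [V (1+k_d θ_c)] = 0.531 × 2500 × (1640 − 16.8) × 20.0 / [8440 × (1 + 0.0809 × 20.0)] = 1950 mg/L.

X ≈ 1950 mg/L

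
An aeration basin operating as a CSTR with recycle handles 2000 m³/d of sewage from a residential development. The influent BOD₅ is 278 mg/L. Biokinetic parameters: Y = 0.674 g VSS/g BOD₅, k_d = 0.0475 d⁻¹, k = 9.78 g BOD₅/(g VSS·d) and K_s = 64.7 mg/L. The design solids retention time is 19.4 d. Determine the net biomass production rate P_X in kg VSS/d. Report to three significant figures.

P_X ≈ 194 kg VSS/d

For a completely mixed reactor with recycle the Lawrence–McCarty relation gives S = K_s·(1 + k_d·θ_c) / [θ_c·(Y·k − k_d) − 1] = 64.7 × (1 + 0.0475 × 19.4) / [19.4 × (0.674 × 9.78 − 0.0475) − 1] = 124.3 / 126.0 = 0.9870 mg/L.
Y_obs = Y / (1 + k_d θ_c) = 0.674 / (1 + 0.0475 × 19.4) = 0.674 / 1.921 = 0.3508.
Substrate removed = Q·(S₀ − S) = 2000 m³/d × (278 − 0.987) g/m³ = 5.54×10^5 g/d = 554.0 kg/d.
P_X = Y_obs · Q(S₀ − S) = 0.3508 × 554.0 = 194.3 kg VSS/d.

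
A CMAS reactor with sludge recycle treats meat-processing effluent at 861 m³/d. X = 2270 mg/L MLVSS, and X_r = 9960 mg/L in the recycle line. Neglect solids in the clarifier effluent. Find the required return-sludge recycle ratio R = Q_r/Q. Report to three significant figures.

Solids balance on the clarifier gives (1+R)X = R·X_r, so R = X/(X_r − X) = 2270 / (9960 − 2270) = 0.2952.

R ≈ 0.295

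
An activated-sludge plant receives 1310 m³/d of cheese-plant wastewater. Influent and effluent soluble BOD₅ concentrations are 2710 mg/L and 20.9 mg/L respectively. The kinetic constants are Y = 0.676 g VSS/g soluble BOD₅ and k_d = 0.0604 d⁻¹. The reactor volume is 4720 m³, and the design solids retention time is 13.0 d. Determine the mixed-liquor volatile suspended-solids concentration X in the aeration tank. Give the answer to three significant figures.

X = Y·Q·ΔS·θ_c / [V·(1 + k_d θ_c)] = 0.676 × 1310 × (2710 − 20.9) × 13.0 / [4720 × (1 + 0.0604 × 13.0)] = 3674 mg/L.

X ≈ 3670 mg/L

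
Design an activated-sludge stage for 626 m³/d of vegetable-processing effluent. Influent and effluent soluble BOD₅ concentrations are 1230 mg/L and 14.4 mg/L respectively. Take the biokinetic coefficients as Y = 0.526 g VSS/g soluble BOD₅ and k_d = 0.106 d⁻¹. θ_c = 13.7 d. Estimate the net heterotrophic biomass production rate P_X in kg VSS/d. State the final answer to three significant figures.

P_X ≈ 163 kg VSS/d

Correct the yield for decay: Y_obs = Y/(1 + k_d θ_c) = 0.526 / (1 + 0.106 × 13.7) = 0.526 / 2.452 = 0.2145.
Substrate removed = Q·(S₀ − S) = 626 m³/d × (1230 − 14.4) g/m³ = 7.61×10^5 g/d = 761.0 kg/d.
So the net sludge growth is P_X = 0.2145 × 761.0 = 163.2 kg VSS/d.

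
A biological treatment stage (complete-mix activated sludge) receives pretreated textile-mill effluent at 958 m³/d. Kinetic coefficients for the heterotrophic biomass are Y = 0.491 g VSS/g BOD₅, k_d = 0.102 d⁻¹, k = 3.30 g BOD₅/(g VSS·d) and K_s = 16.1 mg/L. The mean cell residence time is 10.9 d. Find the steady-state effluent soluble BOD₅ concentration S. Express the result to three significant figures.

S ≈ 2.19 mg/L

Effluent substrate depends only on kinetics and SRT: S = K_s(1 + k_d θ_c) / [θ_c(Yk − k_d) − 1] = 16.1 × (1 + 0.102 × 10.9) / [10.9 × (0.491 × 3.30 − 0.102) − 1] = 34.00 / 15.55 = 2.187 mg/L.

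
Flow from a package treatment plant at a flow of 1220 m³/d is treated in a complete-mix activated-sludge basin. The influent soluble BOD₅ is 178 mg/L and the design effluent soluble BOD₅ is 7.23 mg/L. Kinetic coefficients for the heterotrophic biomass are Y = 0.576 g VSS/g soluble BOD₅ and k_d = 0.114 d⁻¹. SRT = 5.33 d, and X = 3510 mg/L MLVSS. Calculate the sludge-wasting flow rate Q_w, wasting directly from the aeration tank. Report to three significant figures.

Q_w ≈ 21.3 m³/d

Rearranging the biomass balance for a CMAS with decay, V = Y·Q·ΔS·θ_c / [X·(1+k_d θ_c)] = 0.576 × 1220 × (178 − 7.23) × 5.33 / [3510 × (1 + 0.114 × 5.33)] = 6.4×10^5 / 5643 = 113.4 m³.
For wasting at MLVSS concentration, Q_w = V/θ_c = 113.4/5.33 = 21.27 m³/d.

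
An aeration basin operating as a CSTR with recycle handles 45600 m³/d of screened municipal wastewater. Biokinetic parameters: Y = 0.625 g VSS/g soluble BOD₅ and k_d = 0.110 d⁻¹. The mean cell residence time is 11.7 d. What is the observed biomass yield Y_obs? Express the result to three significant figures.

Y_obs ≈ 0.273 g VSS/g soluble BOD₅

Y_obs = Y / (1 + k_d θ_c) = 0.625 / (1 + 0.110 × 11.7) = 0.625 / 2.287 = 0.2733.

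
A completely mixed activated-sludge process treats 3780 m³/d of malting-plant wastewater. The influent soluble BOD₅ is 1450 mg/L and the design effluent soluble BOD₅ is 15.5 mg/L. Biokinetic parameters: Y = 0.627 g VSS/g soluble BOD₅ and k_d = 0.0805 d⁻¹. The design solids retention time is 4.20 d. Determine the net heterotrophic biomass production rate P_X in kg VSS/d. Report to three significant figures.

P_X ≈ 2540 kg VSS/d

Correct the yield for decay: Y_obs = Y/(1 + k_d θ_c) = 0.627 / (1 + 0.0805 × 4.20) = 0.627 / 1.338 = 0.4686.
Mass of soluble BOD₅ removed per day: Q(S₀ − S) = 3780 × 1434 g/m³ = 5422 kg/d.
So the net sludge growth is P_X = 0.4686 × 5422 = 2541 kg VSS/d.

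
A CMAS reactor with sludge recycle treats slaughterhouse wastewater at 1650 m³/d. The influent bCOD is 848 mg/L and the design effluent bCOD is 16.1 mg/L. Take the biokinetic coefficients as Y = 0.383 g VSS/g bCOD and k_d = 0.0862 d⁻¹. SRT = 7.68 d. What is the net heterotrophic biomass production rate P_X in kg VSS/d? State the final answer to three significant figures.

P_X ≈ 316 kg VSS/d

Observed yield with endogenous decay: Y_obs = Y / (1 + k_d·θ_c) = 0.383 / (1 + 0.0862 × 7.68) = 0.383 / 1.662 = 0.2304 g VSS/g bCOD.
Q·(S₀ − S) = 1650 × (848 − 16.1) × 10⁻³ = 1373 kg/d removed.
Biomass produced: P_X = Y_obs·Q·ΔS = 0.2304 × 1373 ≈ 316.3 kg VSS/d.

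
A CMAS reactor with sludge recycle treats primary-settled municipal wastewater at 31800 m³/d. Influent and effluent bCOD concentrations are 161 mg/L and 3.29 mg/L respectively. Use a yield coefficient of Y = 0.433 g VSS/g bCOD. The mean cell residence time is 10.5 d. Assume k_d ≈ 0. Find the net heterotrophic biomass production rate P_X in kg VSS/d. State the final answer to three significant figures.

P_X ≈ 2170 kg VSS/d

No decay correction is needed, so Y_obs = Y = 0.433.
ΔS = 161 − 3.29 = 157.7 mg/L, so the substrate removal rate is 31800 × 157.7/1000 = 5015 kg bCOD/d.
Biomass produced: P_X = Y_obs·Q·ΔS = 0.4330 × 5015 ≈ 2172 kg VSS/d.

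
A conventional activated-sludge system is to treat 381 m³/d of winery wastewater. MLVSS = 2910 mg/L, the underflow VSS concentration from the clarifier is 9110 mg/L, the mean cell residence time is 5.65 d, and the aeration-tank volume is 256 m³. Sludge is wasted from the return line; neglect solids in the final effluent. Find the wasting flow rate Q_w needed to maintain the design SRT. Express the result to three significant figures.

Q_w ≈ 14.5 m³/d

Wasting from the return line (neglecting effluent solids): Q_w = V·X / (θ_c·X_r) = 256.0 × 2910 / (5.65 × 9110) = 14.47 m³/d.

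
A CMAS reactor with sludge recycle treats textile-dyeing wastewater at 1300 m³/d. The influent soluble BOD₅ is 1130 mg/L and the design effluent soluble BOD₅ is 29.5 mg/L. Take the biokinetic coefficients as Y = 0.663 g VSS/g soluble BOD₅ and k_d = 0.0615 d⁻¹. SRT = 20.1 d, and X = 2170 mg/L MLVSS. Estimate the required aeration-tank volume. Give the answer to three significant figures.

V ≈ 3930 m³

Rearranging the biomass balance for a CMAS with decay, V = Y·Q·ΔS·θ_c / [X·(1+k_d θ_c)] = 0.663 × 1300 × (1130 − 29.5) × 20.1 / [2170 × (1 + 0.0615 × 20.1)] = 1.91×10^7 / 4852 = 3929 m³.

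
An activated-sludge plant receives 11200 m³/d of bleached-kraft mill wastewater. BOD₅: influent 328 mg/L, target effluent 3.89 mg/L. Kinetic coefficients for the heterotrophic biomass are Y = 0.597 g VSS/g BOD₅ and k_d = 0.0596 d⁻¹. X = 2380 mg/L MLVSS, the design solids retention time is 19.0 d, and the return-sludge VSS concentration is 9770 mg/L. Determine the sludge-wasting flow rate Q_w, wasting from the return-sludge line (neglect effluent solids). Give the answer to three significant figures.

From the SRT design equation V = Y Q (S₀−S) θ_c / [X (1 + k_d θ_c)] = 0.597 × 11200 × (328 − 3.89) × 19.0 / [2380 × (1 + 0.0596 × 19.0)] = 4.12×10^7 / 5075 = 8113 m³.
Wasting from the return line (neglecting effluent solids): Q_w = V·X / (θ_c·X_r) = 8113 × 2380 / (19.0 × 9770) = 104.0 m³/d.

Q_w ≈ 104 m³/d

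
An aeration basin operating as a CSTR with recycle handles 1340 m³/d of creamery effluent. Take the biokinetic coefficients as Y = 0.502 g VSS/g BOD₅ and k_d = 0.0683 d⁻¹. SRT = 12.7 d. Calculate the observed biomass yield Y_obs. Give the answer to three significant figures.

Y_obs ≈ 0.269 g VSS/g BOD₅

Y_obs = Y / (1 + k_d θ_c) = 0.502 / (1 + 0.0683 × 12.7) = 0.502 / 1.867 = 0.2688.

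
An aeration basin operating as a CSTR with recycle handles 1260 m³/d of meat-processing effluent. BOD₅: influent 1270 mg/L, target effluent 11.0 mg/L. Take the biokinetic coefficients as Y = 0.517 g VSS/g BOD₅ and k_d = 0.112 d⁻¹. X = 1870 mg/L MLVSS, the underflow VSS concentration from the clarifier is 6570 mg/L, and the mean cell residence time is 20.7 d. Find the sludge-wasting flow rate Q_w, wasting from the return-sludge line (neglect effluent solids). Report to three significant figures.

Q_w ≈ 37.6 m³/d

Rearranging the biomass balance for a CMAS with decay, V = Y·Q·ΔS·θ_c / [X·(1+k_d θ_c)] = 0.517 × 1260 × (1270 − 11.0) × 20.7 / [1870 × (1 + 0.112 × 20.7)] = 1.7×10^7 / 6205 = 2736 m³.
Wasting from the return line (neglecting effluent solids): Q_w = V·X / (θ_c·X_r) = 2736 × 1870 / (20.7 × 6570) = 37.62 m³/d.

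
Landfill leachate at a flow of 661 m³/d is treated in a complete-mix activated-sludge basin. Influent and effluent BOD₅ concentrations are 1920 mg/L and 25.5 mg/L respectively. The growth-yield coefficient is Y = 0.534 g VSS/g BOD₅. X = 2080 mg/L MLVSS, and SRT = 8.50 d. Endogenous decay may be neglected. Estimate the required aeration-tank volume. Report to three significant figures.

V ≈ 2730 m³

Biomass mass balance (decay neglected): V·X = Y·Q·(S₀ − S)·θ_c, so V = 0.534 × 661 × (1920 − 25.5) × 8.50 / 2080 = 2733 m³.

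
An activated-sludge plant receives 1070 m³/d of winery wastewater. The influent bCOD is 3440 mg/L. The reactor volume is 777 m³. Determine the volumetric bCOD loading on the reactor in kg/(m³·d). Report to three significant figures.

L_v ≈ 4.74 kg bCOD/(m³·d)

Applied bCOD load per unit volume = Q·S₀/V = (1070 × 3440/1000)/777.0 = 4.737 kg bCOD·m⁻³·d⁻¹.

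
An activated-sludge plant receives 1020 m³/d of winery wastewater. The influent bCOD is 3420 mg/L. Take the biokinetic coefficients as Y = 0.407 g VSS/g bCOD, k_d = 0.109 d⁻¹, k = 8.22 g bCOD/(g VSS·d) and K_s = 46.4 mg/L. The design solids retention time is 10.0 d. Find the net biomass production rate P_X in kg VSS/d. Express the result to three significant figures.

From the Monod/SRT balance for a CMAS, S = K_s·(1+k_d θ_c)/[θ_c·(Y k − k_d) − 1] = 46.4 × (1 + 0.109 × 10.0) / [10.0 × (0.407 × 8.22 − 0.109) − 1] = 96.98 / 31.37 = 3.092 mg/L.
The observed yield is Y_obs = Y/(1 + k_d·θ_c) = 0.407 / (1 + 0.109 × 10.0) = 0.407 / 2.090 = 0.1947 g VSS per g bCOD removed.
ΔS = 3420 − 3.09 = 3417 mg/L, so the substrate removal rate is 1020 × 3417/1000 = 3485 kg bCOD/d.
Net biomass production P_X = Y_obs × Q·(S₀ − S) = 0.1947 × 3485 = 678.7 kg VSS/d.

P_X ≈ 679 kg VSS/d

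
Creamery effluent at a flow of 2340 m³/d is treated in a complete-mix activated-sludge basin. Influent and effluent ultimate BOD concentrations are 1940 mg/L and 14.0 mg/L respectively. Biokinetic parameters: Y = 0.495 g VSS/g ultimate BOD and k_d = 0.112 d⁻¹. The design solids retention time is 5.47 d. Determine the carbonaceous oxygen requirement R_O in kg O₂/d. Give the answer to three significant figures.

Y_obs = Y / (1 + k_d θ_c) = 0.495 / (1 + 0.112 × 5.47) = 0.495 / 1.613 = 0.3070.
ΔS = 1940 − 14.0 = 1926 mg/L, so the substrate removal rate is 2340 × 1926/1000 = 4507 kg ultimate BOD/d.
Net sludge production P_X = 0.3070 × 4507 = 1383 kg VSS/d.
R_O = Q·ΔS − 1.42 P_X = 4507 − 1964 = 2542 kg O₂/d.

R_O ≈ 2540 kg O₂/d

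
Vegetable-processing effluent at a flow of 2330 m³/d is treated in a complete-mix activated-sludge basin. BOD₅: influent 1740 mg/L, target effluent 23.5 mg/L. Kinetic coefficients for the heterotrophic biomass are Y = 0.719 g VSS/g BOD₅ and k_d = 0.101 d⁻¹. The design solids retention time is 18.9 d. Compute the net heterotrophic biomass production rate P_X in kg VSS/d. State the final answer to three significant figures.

Y_obs = Y / (1 + k_d θ_c) = 0.719 / (1 + 0.101 × 18.9) = 0.719 / 2.909 = 0.2472.
ΔS = 1740 − 23.5 = 1716 mg/L, so the substrate removal rate is 2330 × 1716/1000 = 3999 kg BOD₅/d.
So the net sludge growth is P_X = 0.2472 × 3999 = 988.6 kg VSS/d.

P_X ≈ 989 kg VSS/d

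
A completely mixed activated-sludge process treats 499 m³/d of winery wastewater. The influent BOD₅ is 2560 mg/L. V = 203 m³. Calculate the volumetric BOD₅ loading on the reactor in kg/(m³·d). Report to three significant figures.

L_v = Q S₀ / V = 499 × 2560 × 10⁻³ / 203.0 = 6.293 kg/(m³·d).

L_v ≈ 6.29 kg BOD₅/(m³·d)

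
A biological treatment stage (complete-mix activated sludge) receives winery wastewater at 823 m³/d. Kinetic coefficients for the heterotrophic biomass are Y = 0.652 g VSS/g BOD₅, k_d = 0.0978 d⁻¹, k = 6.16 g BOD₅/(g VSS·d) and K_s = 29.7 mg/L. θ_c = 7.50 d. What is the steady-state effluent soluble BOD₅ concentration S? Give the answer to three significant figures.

S ≈ 1.81 mg/L

For a completely mixed reactor with recycle the Lawrence–McCarty relation gives S = K_s·(1 + k_d·θ_c) / [θ_c·(Y·k − k_d) − 1] = 29.7 × (1 + 0.0978 × 7.50) / [7.50 × (0.652 × 6.16 − 0.0978) − 1] = 51.48 / 28.39 = 1.814 mg/L.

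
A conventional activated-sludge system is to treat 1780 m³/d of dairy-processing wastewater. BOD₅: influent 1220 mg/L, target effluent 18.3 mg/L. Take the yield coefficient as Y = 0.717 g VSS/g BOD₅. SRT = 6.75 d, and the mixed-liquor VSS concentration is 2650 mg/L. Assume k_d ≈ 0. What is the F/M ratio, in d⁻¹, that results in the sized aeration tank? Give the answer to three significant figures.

Biomass mass balance (decay neglected): V·X = Y·Q·(S₀ − S)·θ_c, so V = 0.717 × 1780 × (1220 − 18.3) × 6.75 / 2650 = 3907 m³.
Food-to-microorganism ratio F/M = Q S₀ / (V X) = 1780 × 1220 / (3907 × 2650) = 0.2098 d⁻¹.

F/M ≈ 0.210 d⁻¹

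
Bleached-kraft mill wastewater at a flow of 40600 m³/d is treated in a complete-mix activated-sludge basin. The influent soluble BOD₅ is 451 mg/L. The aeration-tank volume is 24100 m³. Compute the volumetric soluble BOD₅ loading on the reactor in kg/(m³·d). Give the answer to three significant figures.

L_v ≈ 0.760 kg soluble BOD₅/(m³·d)

Applied soluble BOD₅ load per unit volume = Q·S₀/V = (40600 × 451/1000)/24100 = 0.7598 kg soluble BOD₅·m⁻³·d⁻¹.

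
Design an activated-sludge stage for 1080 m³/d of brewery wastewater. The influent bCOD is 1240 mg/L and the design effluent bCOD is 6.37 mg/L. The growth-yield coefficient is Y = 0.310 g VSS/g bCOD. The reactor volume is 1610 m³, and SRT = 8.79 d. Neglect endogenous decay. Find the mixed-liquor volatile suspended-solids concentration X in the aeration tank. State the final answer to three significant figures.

X = Y·Q·ΔS·θ_c / V = 0.310 × 1080 × (1240 − 6.37) × 8.79 / 1610 = 2255 mg/L.

X ≈ 2250 mg/L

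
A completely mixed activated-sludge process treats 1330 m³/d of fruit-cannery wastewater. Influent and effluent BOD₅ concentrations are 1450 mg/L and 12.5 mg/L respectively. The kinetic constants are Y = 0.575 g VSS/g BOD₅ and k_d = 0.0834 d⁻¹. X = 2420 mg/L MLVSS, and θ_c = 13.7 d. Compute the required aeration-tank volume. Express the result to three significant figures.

From the SRT design equation V = Y Q (S₀−S) θ_c / [X (1 + k_d θ_c)] = 0.575 × 1330 × (1450 − 12.5) × 13.7 / [2420 × (1 + 0.0834 × 13.7)] = 1.51×10^7 / 5185 = 2905 m³.

V ≈ 2900 m³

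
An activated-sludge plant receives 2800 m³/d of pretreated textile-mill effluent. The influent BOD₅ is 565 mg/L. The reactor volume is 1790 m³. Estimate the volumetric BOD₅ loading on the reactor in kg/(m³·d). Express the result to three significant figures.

Volumetric loading L_v = Q·S₀ / V = 2800 × 565 g/m³ / 1790 m³ = 883.8 g/(m³·d) = 0.8838 kg BOD₅/(m³·d).

L_v ≈ 0.884 kg BOD₅/(m³·d)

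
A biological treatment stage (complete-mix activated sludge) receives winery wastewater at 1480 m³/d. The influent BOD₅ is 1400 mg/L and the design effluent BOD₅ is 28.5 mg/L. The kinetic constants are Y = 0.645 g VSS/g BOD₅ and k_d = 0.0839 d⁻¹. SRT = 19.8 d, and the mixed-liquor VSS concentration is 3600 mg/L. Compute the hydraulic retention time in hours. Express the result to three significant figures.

τ ≈ 43.9 h

From the SRT design equation V = Y Q (S₀−S) θ_c / [X (1 + k_d θ_c)] = 0.645 × 1480 × (1400 − 28.5) × 19.8 / [3600 × (1 + 0.0839 × 19.8)] = 2.59×10^7 / 9580 = 2706 m³.
HRT = V/Q = 2706 m³ / 1480 m³·d⁻¹ = 1.828 d × 24 = 43.88 h.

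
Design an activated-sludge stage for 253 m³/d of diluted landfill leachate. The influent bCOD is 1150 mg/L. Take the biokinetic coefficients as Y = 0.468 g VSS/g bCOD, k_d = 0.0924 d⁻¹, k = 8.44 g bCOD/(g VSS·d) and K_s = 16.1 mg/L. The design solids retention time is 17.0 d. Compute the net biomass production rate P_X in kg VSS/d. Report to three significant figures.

From the Monod/SRT balance for a CMAS, S = K_s·(1+k_d θ_c)/[θ_c·(Y k − k_d) − 1] = 16.1 × (1 + 0.0924 × 17.0) / [17.0 × (0.468 × 8.44 − 0.0924) − 1] = 41.39 / 64.58 = 0.6409 mg/L.
Observed yield with endogenous decay: Y_obs = Y / (1 + k_d·θ_c) = 0.468 / (1 + 0.0924 × 17.0) = 0.468 / 2.571 = 0.1820 g VSS/g bCOD.
Mass of bCOD removed per day: Q(S₀ − S) = 253 × 1149 g/m³ = 290.8 kg/d.
Biomass produced: P_X = Y_obs·Q·ΔS = 0.1820 × 290.8 ≈ 52.94 kg VSS/d.

P_X ≈ 52.9 kg VSS/d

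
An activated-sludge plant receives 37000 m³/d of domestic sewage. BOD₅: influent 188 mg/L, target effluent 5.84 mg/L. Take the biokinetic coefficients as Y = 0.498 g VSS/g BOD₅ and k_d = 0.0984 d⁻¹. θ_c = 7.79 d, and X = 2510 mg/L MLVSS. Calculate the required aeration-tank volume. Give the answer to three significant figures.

Rearranging the biomass balance for a CMAS with decay, V = Y·Q·ΔS·θ_c / [X·(1+k_d θ_c)] = 0.498 × 37000 × (188 − 5.84) × 7.79 / [2510 × (1 + 0.0984 × 7.79)] = 2.61×10^7 / 4434 = 5897 m³.

V ≈ 5900 m³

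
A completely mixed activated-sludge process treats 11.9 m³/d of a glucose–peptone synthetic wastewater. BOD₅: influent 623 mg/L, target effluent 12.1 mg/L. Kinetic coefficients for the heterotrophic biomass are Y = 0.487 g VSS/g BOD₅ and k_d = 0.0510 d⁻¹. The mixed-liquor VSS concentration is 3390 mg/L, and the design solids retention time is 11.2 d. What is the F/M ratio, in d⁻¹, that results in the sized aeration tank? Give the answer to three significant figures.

F/M ≈ 0.294 d⁻¹

Steady-state biomass mass balance: V·X·(1 + k_d·θ_c) = Y·Q·(S₀ − S)·θ_c, so V = 0.487 × 11.9 × (623 − 12.1) × 11.2 / [3390 × (1 + 0.0510 × 11.2)] = 3.97×10^4 / 5326 = 7.444 m³.
Food-to-microorganism ratio F/M = Q S₀ / (V X) = 11.9 × 623 / (7.444 × 3390) = 0.2938 d⁻¹.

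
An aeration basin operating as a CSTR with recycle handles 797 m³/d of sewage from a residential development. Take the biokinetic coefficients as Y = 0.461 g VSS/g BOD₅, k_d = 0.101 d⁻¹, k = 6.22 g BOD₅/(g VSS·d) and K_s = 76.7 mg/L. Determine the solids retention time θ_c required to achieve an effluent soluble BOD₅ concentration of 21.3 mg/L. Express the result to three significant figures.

Specific growth rate at S = 21.3 mg/L: μ = YkS/(K_s+S) = 0.461·6.22·21.3/(76.7+21.3) = 0.6232 d⁻¹.
1/θ_c = 0.6232 − 0.101 = 0.5222 d⁻¹, so θ_c = 1.915 d.

θ_c ≈ 1.91 d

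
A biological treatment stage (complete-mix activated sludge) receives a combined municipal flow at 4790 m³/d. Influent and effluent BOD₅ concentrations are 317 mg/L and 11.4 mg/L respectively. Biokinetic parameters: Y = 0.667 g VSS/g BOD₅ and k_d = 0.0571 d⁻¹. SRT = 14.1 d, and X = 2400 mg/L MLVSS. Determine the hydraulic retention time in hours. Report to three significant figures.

Rearranging the biomass balance for a CMAS with decay, V = Y·Q·ΔS·θ_c / [X·(1+k_d θ_c)] = 0.667 × 4790 × (317 − 11.4) × 14.1 / [2400 × (1 + 0.0571 × 14.1)] = 1.38×10^7 / 4332 = 3178 m³.
HRT = V/Q = 3178 m³ / 4790 m³·d⁻¹ = 0.6634 d × 24 = 15.92 h.

τ ≈ 15.9 h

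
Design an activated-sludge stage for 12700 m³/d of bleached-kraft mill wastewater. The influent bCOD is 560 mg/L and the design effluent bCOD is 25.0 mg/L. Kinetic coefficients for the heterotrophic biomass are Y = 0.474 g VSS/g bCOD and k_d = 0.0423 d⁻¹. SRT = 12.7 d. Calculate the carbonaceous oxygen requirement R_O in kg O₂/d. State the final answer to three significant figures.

Y_obs = Y / (1 + k_d θ_c) = 0.474 / (1 + 0.0423 × 12.7) = 0.474 / 1.537 = 0.3084.
Q·(S₀ − S) = 12700 × (560 − 25.0) × 10⁻³ = 6794 kg/d removed.
P_X = Y_obs·Q·(S₀ − S) = 0.3084 × 6794 = 2095 kg VSS/d.
R_O = Q·(S₀ − S) − 1.42·P_X = 6794 − 1.42 × 2095 = 3819 kg O₂/d.

R_O ≈ 3820 kg O₂/d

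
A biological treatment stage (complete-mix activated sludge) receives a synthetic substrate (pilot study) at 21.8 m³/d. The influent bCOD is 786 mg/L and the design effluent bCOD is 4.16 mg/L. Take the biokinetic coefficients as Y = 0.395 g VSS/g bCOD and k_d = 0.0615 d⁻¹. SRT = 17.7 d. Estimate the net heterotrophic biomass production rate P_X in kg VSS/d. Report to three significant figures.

P_X ≈ 3.22 kg VSS/d

Y_obs = Y / (1 + k_d θ_c) = 0.395 / (1 + 0.0615 × 17.7) = 0.395 / 2.089 = 0.1891.
Q·(S₀ − S) = 21.8 × (786 − 4.16) × 10⁻³ = 17.04 kg/d removed.
Net biomass production P_X = Y_obs × Q·(S₀ − S) = 0.1891 × 17.04 = 3.223 kg VSS/d.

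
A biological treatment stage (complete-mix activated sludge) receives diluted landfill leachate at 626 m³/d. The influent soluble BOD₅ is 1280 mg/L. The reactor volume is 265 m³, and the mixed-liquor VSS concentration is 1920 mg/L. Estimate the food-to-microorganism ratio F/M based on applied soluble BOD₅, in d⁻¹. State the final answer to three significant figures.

F/M ≈ 1.57 d⁻¹

F/M = Q·S₀ / (V·X) = 626 × 1280 / (265.0 × 1920) = 1.575 g soluble BOD₅·(g VSS·d)⁻¹.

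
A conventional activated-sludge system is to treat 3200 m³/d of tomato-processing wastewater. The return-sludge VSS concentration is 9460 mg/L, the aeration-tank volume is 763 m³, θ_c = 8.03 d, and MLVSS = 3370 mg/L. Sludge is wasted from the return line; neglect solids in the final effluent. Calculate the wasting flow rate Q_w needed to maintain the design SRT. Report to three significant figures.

Q_w = (V·X)/(θ_c X_r) = 763.0 × 3370 / (8.03 × 9460) = 33.85 m³/d.

Q_w ≈ 33.8 m³/d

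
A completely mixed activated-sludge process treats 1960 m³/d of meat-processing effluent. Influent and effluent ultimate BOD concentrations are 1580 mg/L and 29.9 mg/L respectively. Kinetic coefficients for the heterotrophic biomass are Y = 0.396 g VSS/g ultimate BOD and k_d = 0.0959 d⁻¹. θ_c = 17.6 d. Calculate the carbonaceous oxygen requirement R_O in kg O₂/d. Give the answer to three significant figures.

R_O ≈ 2400 kg O₂/d

The observed yield is Y_obs = Y/(1 + k_d·θ_c) = 0.396 / (1 + 0.0959 × 17.6) = 0.396 / 2.688 = 0.1473 g VSS per g ultimate BOD removed.
ΔS = 1580 − 29.9 = 1550 mg/L, so the substrate removal rate is 1960 × 1550/1000 = 3038 kg ultimate BOD/d.
Biomass synthesised: P_X = Y_obs × 3038 = 447.6 kg VSS/d.
R_O = Q·ΔS − 1.42 P_X = 3038 − 635.6 = 2403 kg O₂/d.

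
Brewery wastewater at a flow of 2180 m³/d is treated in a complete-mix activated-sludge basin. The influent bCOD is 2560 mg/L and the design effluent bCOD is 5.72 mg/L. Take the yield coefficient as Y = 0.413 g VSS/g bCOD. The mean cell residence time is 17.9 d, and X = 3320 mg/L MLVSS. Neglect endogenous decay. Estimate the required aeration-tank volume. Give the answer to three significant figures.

V ≈ 12400 m³

V·X = Y·Q·ΔS·θ_c gives V = 0.413 × 2180 × (2560 − 5.72) × 17.9 / 3320 = 12399 m³.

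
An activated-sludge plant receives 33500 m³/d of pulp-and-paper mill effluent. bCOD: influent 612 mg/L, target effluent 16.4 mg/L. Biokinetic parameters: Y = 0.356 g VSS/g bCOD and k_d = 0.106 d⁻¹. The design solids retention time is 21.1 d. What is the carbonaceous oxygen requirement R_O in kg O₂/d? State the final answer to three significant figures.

Y_obs = Y / (1 + k_d θ_c) = 0.356 / (1 + 0.106 × 21.1) = 0.356 / 3.237 = 0.1100.
ΔS = 612 − 16.4 = 595.6 mg/L, so the substrate removal rate is 33500 × 595.6/1000 = 19953 kg bCOD/d.
P_X = Y_obs·Q·(S₀ − S) = 0.1100 × 19953 = 2195 kg VSS/d.
R_O = Q·(S₀ − S) − 1.42·P_X = 19953 − 1.42 × 2195 = 16836 kg O₂/d.

R_O ≈ 16800 kg O₂/d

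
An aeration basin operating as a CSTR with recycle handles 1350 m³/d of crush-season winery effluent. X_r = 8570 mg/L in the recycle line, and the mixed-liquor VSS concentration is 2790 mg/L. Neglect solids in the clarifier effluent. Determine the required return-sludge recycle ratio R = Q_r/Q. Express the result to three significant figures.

R ≈ 0.483

Mass balance around the secondary clarifier (neglecting effluent solids): R = X / (X_r − X) = 2790 / (8570 − 2790) = 0.4827.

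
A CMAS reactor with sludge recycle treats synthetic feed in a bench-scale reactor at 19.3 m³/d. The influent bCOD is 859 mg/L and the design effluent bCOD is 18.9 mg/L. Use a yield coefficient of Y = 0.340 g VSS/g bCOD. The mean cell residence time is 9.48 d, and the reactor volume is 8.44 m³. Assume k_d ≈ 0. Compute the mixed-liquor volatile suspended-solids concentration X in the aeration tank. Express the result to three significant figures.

X = Y·Q·ΔS·θ_c / V = 0.340 × 19.3 × (859 − 18.9) × 9.48 / 8.44 = 6192 mg/L.

X ≈ 6190 mg/L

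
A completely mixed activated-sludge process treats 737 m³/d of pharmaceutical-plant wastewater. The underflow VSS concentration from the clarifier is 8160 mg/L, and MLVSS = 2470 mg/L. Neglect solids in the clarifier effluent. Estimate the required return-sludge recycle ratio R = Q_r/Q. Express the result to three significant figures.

R = Q_r/Q = X/(X_r − X) = 2470 / (8160 − 2470) = 0.4341.

R ≈ 0.434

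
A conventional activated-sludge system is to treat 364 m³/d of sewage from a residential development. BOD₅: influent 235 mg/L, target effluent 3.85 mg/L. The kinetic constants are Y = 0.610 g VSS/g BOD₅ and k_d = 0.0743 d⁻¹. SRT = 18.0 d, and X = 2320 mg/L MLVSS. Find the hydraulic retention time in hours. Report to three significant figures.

τ ≈ 11.2 h

Rearranging the biomass balance for a CMAS with decay, V = Y·Q·ΔS·θ_c / [X·(1+k_d θ_c)] = 0.610 × 364 × (235 − 3.85) × 18.0 / [2320 × (1 + 0.0743 × 18.0)] = 9.24×10^5 / 5423 = 170.4 m³.
Hydraulic retention time τ = V/Q = 170.4 / 364 = 0.4680 d = 11.23 h.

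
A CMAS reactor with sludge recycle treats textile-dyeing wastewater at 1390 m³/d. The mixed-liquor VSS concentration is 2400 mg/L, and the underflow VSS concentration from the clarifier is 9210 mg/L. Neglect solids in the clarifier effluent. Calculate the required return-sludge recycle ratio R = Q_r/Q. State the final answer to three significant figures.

R ≈ 0.352

Solids balance on the clarifier gives (1+R)X = R·X_r, so R = X/(X_r − X) = 2400 / (9210 − 2400) = 0.3524.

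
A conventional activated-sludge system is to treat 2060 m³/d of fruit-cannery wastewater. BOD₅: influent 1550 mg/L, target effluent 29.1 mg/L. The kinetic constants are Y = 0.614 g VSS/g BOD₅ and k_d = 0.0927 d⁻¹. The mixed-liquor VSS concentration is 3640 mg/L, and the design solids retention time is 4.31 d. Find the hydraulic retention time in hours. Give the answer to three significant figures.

τ ≈ 19.0 h

From the SRT design equation V = Y Q (S₀−S) θ_c / [X (1 + k_d θ_c)] = 0.614 × 2060 × (1550 − 29.1) × 4.31 / [3640 × (1 + 0.0927 × 4.31)] = 8.29×10^6 / 5094 = 1628 m³.
Hydraulic retention time τ = V/Q = 1628 / 2060 = 0.7901 d = 18.96 h.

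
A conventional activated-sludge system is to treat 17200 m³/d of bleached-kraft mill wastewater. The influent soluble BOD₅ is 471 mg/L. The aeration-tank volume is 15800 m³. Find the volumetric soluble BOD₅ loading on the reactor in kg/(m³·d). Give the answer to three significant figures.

Applied soluble BOD₅ load per unit volume = Q·S₀/V = (17200 × 471/1000)/15800 = 0.5127 kg soluble BOD₅·m⁻³·d⁻¹.

L_v ≈ 0.513 kg soluble BOD₅/(m³·d)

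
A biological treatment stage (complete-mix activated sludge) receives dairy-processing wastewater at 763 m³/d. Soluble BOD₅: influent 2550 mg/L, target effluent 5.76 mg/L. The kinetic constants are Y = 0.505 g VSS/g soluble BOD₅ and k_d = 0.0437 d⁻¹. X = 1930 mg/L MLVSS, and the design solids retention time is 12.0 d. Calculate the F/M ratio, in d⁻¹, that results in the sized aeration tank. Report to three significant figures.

Rearranging the biomass balance for a CMAS with decay, V = Y·Q·ΔS·θ_c / [X·(1+k_d θ_c)] = 0.505 × 763 × (2550 − 5.76) × 12.0 / [1930 × (1 + 0.0437 × 12.0)] = 1.18×10^7 / 2942 = 3999 m³.
F/M = applied load / biomass = Q·S₀/(V·X) = 763 × 2550 / (3999 × 1930) = 0.2521 d⁻¹.

F/M ≈ 0.252 d⁻¹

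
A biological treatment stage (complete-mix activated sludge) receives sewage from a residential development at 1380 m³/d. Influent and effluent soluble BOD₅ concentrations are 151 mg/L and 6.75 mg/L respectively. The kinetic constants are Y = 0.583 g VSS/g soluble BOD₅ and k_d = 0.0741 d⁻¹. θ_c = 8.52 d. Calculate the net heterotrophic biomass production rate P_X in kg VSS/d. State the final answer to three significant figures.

Correct the yield for decay: Y_obs = Y/(1 + k_d θ_c) = 0.583 / (1 + 0.0741 × 8.52) = 0.583 / 1.631 = 0.3574.
ΔS = 151 − 6.75 = 144.2 mg/L, so the substrate removal rate is 1380 × 144.2/1000 = 199.1 kg soluble BOD₅/d.
Biomass produced: P_X = Y_obs·Q·ΔS = 0.3574 × 199.1 ≈ 71.14 kg VSS/d.

P_X ≈ 71.1 kg VSS/d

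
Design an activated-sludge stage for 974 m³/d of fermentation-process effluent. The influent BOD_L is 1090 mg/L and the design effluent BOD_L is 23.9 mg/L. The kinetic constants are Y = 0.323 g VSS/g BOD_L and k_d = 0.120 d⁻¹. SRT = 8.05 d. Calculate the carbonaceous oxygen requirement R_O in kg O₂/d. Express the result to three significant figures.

R_O ≈ 796 kg O₂/d

Y_obs = Y / (1 + k_d θ_c) = 0.323 / (1 + 0.120 × 8.05) = 0.323 / 1.966 = 0.1643.
ΔS = 1090 − 23.9 = 1066 mg/L, so the substrate removal rate is 974 × 1066/1000 = 1038 kg BOD_L/d.
P_X = Y_obs·Q·(S₀ − S) = 0.1643 × 1038 = 170.6 kg VSS/d.
R_O = Q·(S₀ − S) − 1.42·P_X = 1038 − 1.42 × 170.6 = 796.1 kg O₂/d.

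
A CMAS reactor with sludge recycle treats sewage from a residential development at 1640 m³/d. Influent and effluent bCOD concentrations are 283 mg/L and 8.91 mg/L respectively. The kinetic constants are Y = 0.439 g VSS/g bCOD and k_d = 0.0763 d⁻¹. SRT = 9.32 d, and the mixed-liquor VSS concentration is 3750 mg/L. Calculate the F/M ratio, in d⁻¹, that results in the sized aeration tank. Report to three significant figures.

F/M ≈ 0.432 d⁻¹

Steady-state biomass mass balance: V·X·(1 + k_d·θ_c) = Y·Q·(S₀ − S)·θ_c, so V = 0.439 × 1640 × (283 − 8.91) × 9.32 / [3750 × (1 + 0.0763 × 9.32)] = 1.84×10^6 / 6417 = 286.6 m³.
Food-to-microorganism ratio F/M = Q S₀ / (V X) = 1640 × 283 / (286.6 × 3750) = 0.4318 d⁻¹.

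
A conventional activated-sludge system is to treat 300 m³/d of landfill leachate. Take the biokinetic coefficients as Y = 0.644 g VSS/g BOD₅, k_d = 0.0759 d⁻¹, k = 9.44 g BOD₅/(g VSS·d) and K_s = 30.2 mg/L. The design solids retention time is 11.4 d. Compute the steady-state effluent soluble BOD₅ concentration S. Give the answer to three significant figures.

From the Monod/SRT balance for a CMAS, S = K_s·(1+k_d θ_c)/[θ_c·(Y k − k_d) − 1] = 30.2 × (1 + 0.0759 × 11.4) / [11.4 × (0.644 × 9.44 − 0.0759) − 1] = 56.33 / 67.44 = 0.8353 mg/L.

S ≈ 0.835 mg/L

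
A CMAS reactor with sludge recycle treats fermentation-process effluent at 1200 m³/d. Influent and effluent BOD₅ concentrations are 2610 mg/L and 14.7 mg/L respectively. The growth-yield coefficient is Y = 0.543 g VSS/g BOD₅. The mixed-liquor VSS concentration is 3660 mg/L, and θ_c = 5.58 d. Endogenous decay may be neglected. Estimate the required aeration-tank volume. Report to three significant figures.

V ≈ 2580 m³

V·X = Y·Q·ΔS·θ_c gives V = 0.543 × 1200 × (2610 − 14.7) × 5.58 / 3660 = 2578 m³.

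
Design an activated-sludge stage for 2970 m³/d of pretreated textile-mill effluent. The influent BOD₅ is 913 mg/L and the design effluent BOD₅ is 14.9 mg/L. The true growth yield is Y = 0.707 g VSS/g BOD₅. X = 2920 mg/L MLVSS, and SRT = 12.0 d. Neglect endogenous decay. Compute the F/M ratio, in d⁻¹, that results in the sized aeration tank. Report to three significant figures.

Biomass mass balance (decay neglected): V·X = Y·Q·(S₀ − S)·θ_c, so V = 0.707 × 2970 × (913 − 14.9) × 12.0 / 2920 = 7750 m³.
F/M = applied load / biomass = Q·S₀/(V·X) = 2970 × 913 / (7750 × 2920) = 0.1198 d⁻¹.

F/M ≈ 0.120 d⁻¹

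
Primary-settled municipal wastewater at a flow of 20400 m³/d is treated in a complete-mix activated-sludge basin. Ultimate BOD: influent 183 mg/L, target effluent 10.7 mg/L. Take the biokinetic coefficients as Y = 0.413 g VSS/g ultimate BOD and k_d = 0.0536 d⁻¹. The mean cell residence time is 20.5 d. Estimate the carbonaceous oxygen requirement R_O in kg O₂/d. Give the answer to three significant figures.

R_O ≈ 2530 kg O₂/d

Y_obs = Y / (1 + k_d θ_c) = 0.413 / (1 + 0.0536 × 20.5) = 0.413 / 2.099 = 0.1968.
Substrate removed = Q·(S₀ − S) = 20400 m³/d × (183 − 10.7) g/m³ = 3.51×10^6 g/d = 3515 kg/d.
P_X = Y_obs·Q·(S₀ − S) = 0.1968 × 3515 = 691.7 kg VSS/d.
R_O = Q·ΔS − 1.42 P_X = 3515 − 982.2 = 2533 kg O₂/d.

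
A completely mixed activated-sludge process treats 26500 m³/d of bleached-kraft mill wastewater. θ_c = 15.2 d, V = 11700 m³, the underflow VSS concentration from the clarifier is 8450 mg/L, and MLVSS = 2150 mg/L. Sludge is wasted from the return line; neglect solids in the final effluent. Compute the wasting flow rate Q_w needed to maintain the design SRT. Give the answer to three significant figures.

Q_w ≈ 196 m³/d

Q_w = (V·X)/(θ_c X_r) = 11700 × 2150 / (15.2 × 8450) = 195.9 m³/d.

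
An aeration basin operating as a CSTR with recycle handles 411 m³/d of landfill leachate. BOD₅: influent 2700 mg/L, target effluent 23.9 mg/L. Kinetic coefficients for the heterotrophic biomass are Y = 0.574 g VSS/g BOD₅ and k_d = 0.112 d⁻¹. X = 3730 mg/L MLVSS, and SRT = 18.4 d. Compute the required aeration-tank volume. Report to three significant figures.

Steady-state biomass mass balance: V·X·(1 + k_d·θ_c) = Y·Q·(S₀ − S)·θ_c, so V = 0.574 × 411 × (2700 − 23.9) × 18.4 / [3730 × (1 + 0.112 × 18.4)] = 1.16×10^7 / 11417 = 1017 m³.

V ≈ 1020 m³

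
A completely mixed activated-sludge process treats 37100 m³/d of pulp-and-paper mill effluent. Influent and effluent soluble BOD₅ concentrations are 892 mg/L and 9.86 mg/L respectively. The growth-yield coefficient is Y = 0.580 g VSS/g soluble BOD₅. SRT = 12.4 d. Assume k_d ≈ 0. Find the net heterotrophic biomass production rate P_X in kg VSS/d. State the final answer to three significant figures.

No decay correction is needed, so Y_obs = Y = 0.580.
Mass of soluble BOD₅ removed per day: Q(S₀ − S) = 37100 × 882.1 g/m³ = 32727 kg/d.
Net biomass production P_X = Y_obs × Q·(S₀ − S) = 0.5800 × 32727 = 18982 kg VSS/d.

P_X ≈ 19000 kg VSS/d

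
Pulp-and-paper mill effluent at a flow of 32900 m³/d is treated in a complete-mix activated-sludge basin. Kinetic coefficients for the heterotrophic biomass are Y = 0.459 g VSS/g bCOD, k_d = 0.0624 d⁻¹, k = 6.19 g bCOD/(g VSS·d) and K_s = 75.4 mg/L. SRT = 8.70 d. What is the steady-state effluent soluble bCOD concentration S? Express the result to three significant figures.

For a completely mixed reactor with recycle the Lawrence–McCarty relation gives S = K_s·(1 + k_d·θ_c) / [θ_c·(Y·k − k_d) − 1] = 75.4 × (1 + 0.0624 × 8.70) / [8.70 × (0.459 × 6.19 − 0.0624) − 1] = 116.3 / 23.18 = 5.020 mg/L.

S ≈ 5.02 mg/L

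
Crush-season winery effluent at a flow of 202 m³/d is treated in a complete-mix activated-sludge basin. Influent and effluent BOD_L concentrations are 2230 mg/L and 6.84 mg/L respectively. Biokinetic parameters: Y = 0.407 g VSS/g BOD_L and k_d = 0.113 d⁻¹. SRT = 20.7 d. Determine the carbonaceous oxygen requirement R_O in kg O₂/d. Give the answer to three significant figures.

Observed yield with endogenous decay: Y_obs = Y / (1 + k_d·θ_c) = 0.407 / (1 + 0.113 × 20.7) = 0.407 / 3.339 = 0.1219 g VSS/g BOD_L.
Substrate removed = Q·(S₀ − S) = 202 m³/d × (2230 − 6.84) g/m³ = 4.49×10^5 g/d = 449.1 kg/d.
P_X = Y_obs·Q·(S₀ − S) = 0.1219 × 449.1 = 54.74 kg VSS/d.
Carbonaceous O₂ demand = substrate oxidised − cell-mass equivalent = 449.1 − 1.42 × 54.74 = 371.4 kg O₂/d.

R_O ≈ 371 kg O₂/d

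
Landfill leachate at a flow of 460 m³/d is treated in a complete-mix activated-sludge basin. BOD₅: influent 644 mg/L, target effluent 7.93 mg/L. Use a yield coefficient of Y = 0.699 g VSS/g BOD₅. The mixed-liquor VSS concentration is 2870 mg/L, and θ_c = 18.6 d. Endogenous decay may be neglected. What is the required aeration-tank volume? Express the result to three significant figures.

V ≈ 1330 m³

With k_d = 0 the design equation reduces to V = Y Q (S₀−S) θ_c / X = 0.699 × 460 × (644 − 7.93) × 18.6 / 2870 = 1325 m³.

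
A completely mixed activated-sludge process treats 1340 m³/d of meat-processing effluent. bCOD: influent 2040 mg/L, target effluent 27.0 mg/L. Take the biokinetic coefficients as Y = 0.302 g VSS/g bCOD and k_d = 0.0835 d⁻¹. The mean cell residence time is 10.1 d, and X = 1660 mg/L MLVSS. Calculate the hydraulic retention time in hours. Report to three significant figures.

τ ≈ 48.2 h

Rearranging the biomass balance for a CMAS with decay, V = Y·Q·ΔS·θ_c / [X·(1+k_d θ_c)] = 0.302 × 1340 × (2040 − 27.0) × 10.1 / [1660 × (1 + 0.0835 × 10.1)] = 8.23×10^6 / 3060 = 2689 m³.
HRT = V/Q = 2689 m³ / 1340 m³·d⁻¹ = 2.007 d × 24 = 48.16 h.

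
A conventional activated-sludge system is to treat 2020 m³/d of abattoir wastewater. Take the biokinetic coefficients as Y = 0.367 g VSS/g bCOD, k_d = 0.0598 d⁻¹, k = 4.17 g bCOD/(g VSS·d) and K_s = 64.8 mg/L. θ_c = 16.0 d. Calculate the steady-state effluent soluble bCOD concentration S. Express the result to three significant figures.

From the Monod/SRT balance for a CMAS, S = K_s·(1+k_d θ_c)/[θ_c·(Y k − k_d) − 1] = 64.8 × (1 + 0.0598 × 16.0) / [16.0 × (0.367 × 4.17 − 0.0598) − 1] = 126.8 / 22.53 = 5.628 mg/L.

S ≈ 5.63 mg/L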